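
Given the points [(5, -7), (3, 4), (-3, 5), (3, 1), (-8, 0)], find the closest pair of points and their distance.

Computing all pairwise distances among 5 points:

d((5, -7), (3, 4)) = 11.1803
d((5, -7), (-3, 5)) = 14.4222
d((5, -7), (3, 1)) = 8.2462
d((5, -7), (-8, 0)) = 14.7648
d((3, 4), (-3, 5)) = 6.0828
d((3, 4), (3, 1)) = 3.0 <-- minimum
d((3, 4), (-8, 0)) = 11.7047
d((-3, 5), (3, 1)) = 7.2111
d((-3, 5), (-8, 0)) = 7.0711
d((3, 1), (-8, 0)) = 11.0454

Closest pair: (3, 4) and (3, 1) with distance 3.0

The closest pair is (3, 4) and (3, 1) with Euclidean distance 3.0. For 5 points, brute-force pairwise comparison is shown above. For large n, the divide-and-conquer algorithm (sort by x, recurse on halves, check the dividing strip) achieves O(n log n).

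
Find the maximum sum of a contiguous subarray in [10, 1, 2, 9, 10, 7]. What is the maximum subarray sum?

Using Kadane's algorithm on [10, 1, 2, 9, 10, 7]:

Scanning through the array:
Position 1 (value 1): max_ending_here = 11, max_so_far = 11
Position 2 (value 2): max_ending_here = 13, max_so_far = 13
Position 3 (value 9): max_ending_here = 22, max_so_far = 22
Position 4 (value 10): max_ending_here = 32, max_so_far = 32
Position 5 (value 7): max_ending_here = 39, max_so_far = 39

Maximum subarray: [10, 1, 2, 9, 10, 7]
Maximum sum: 39

The maximum subarray is [10, 1, 2, 9, 10, 7] with sum 39. This subarray runs from index 0 to index 5.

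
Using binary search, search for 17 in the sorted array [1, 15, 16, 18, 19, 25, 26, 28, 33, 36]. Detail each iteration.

Binary search for 17 in [1, 15, 16, 18, 19, 25, 26, 28, 33, 36]:

lo=0, hi=9, mid=4, arr[mid]=19 -> 19 > 17, search left half
lo=0, hi=3, mid=1, arr[mid]=15 -> 15 < 17, search right half
lo=2, hi=3, mid=2, arr[mid]=16 -> 16 < 17, search right half
lo=3, hi=3, mid=3, arr[mid]=18 -> 18 > 17, search left half
lo=3 > hi=2, target 17 not found

Binary search determines that 17 is not in the array after 4 comparisons. The search space was exhausted without finding the target.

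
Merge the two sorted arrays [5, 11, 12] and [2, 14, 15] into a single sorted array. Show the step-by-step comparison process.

Merging process:

Compare 5 vs 2: take 2 from right. Merged: [2]
Compare 5 vs 14: take 5 from left. Merged: [2, 5]
Compare 11 vs 14: take 11 from left. Merged: [2, 5, 11]
Compare 12 vs 14: take 12 from left. Merged: [2, 5, 11, 12]
Append remaining from right: [14, 15]. Merged: [2, 5, 11, 12, 14, 15]

Final merged array: [2, 5, 11, 12, 14, 15]
Total comparisons: 4

The merged array is [2, 5, 11, 12, 14, 15], requiring 4 comparisons. The merge step runs in O(n) time where n is the total number of elements.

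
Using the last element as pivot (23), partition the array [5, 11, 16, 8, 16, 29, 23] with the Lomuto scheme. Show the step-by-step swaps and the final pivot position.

Lomuto partition with pivot = 23:

Initial array: [5, 11, 16, 8, 16, 29, 23]

arr[0]=5 <= 23: swap with position 0, array becomes [5, 11, 16, 8, 16, 29, 23]
arr[1]=11 <= 23: swap with position 1, array becomes [5, 11, 16, 8, 16, 29, 23]
arr[2]=16 <= 23: swap with position 2, array becomes [5, 11, 16, 8, 16, 29, 23]
arr[3]=8 <= 23: swap with position 3, array becomes [5, 11, 16, 8, 16, 29, 23]
arr[4]=16 <= 23: swap with position 4, array becomes [5, 11, 16, 8, 16, 29, 23]
arr[5]=29 > 23: no swap

Place pivot at position 5: [5, 11, 16, 8, 16, 23, 29]
Pivot position: 5

After partitioning with pivot 23, the array becomes [5, 11, 16, 8, 16, 23, 29]. The pivot is placed at index 5. All elements to the left of the pivot are <= 23, and all elements to the right are > 23.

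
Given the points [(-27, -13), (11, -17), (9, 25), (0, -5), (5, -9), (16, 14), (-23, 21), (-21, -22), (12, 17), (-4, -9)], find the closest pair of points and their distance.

Computing all pairwise distances among 10 points:

d((-27, -13), (11, -17)) = 38.2099
d((-27, -13), (9, 25)) = 52.345
d((-27, -13), (0, -5)) = 28.1603
d((-27, -13), (5, -9)) = 32.249
d((-27, -13), (16, 14)) = 50.774
d((-27, -13), (-23, 21)) = 34.2345
d((-27, -13), (-21, -22)) = 10.8167
d((-27, -13), (12, 17)) = 49.2037
d((-27, -13), (-4, -9)) = 23.3452
d((11, -17), (9, 25)) = 42.0476
d((11, -17), (0, -5)) = 16.2788
d((11, -17), (5, -9)) = 10.0
d((11, -17), (16, 14)) = 31.4006
d((11, -17), (-23, 21)) = 50.9902
d((11, -17), (-21, -22)) = 32.3883
d((11, -17), (12, 17)) = 34.0147
d((11, -17), (-4, -9)) = 17.0
d((9, 25), (0, -5)) = 31.3209
d((9, 25), (5, -9)) = 34.2345
d((9, 25), (16, 14)) = 13.0384
d((9, 25), (-23, 21)) = 32.249
d((9, 25), (-21, -22)) = 55.7584
d((9, 25), (12, 17)) = 8.544
d((9, 25), (-4, -9)) = 36.4005
d((0, -5), (5, -9)) = 6.4031
d((0, -5), (16, 14)) = 24.8395
d((0, -5), (-23, 21)) = 34.7131
d((0, -5), (-21, -22)) = 27.0185
d((0, -5), (12, 17)) = 25.0599
d((0, -5), (-4, -9)) = 5.6569
d((5, -9), (16, 14)) = 25.4951
d((5, -9), (-23, 21)) = 41.0366
d((5, -9), (-21, -22)) = 29.0689
d((5, -9), (12, 17)) = 26.9258
d((5, -9), (-4, -9)) = 9.0
d((16, 14), (-23, 21)) = 39.6232
d((16, 14), (-21, -22)) = 51.6236
d((16, 14), (12, 17)) = 5.0 <-- minimum
d((16, 14), (-4, -9)) = 30.4795
d((-23, 21), (-21, -22)) = 43.0465
d((-23, 21), (12, 17)) = 35.2278
d((-23, 21), (-4, -9)) = 35.5106
d((-21, -22), (12, 17)) = 51.0882
d((-21, -22), (-4, -9)) = 21.4009
d((12, 17), (-4, -9)) = 30.5287

Closest pair: (16, 14) and (12, 17) with distance 5.0

The closest pair is (16, 14) and (12, 17) with Euclidean distance 5.0. For 10 points, brute-force pairwise comparison is shown above. For large n, the divide-and-conquer algorithm (sort by x, recurse on halves, check the dividing strip) achieves O(n log n).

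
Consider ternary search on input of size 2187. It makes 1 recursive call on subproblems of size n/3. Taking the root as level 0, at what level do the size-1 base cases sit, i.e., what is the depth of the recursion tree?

For divide and conquer with division factor 3:

Problem sizes at each level:
Level 0: 2187
Level 1: 729
Level 2: 243
Level 3: 81
Level 4: 27
Level 5: 9
Level 6: 3
Level 7: 1

The root is level 0 and the size-1 base case is level 7 (the tree spans levels 0 through 7, i.e. 8 levels counting the root), so the depth is the number of divisions: log_3(2187) = 7

The recursion tree depth is log_3(2187) = 7. At each level, the problem size is divided by 3, so it takes 7 divisions to reduce to a base case of size 1. The algorithm makes 1 recursive call at each level.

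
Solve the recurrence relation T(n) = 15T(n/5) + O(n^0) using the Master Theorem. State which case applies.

Master Theorem for T(n) = 15T(n/5) + O(n^0):

a = 15, b = 5, c = 0
log_b(a) = log_5(15) = 1.6826

Case 1: c = 0 < log_5(15) = 1.6826
T(n) = O(n^(log_5 15))

For T(n) = 15T(n/5) + O(n^0): log_5(15) = 1.6826. This is Case 1 of the Master Theorem (c < log_b(a), work dominated by leaves), giving O(n^(log_5 15)).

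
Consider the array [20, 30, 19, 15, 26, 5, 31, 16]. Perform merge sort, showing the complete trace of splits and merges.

Merge sort trace:

Split: [20, 30, 19, 15, 26, 5, 31, 16] -> [20, 30, 19, 15] and [26, 5, 31, 16]
  Split: [20, 30, 19, 15] -> [20, 30] and [19, 15]
    Split: [20, 30] -> [20] and [30]
    Merge: [20] + [30] -> [20, 30]
    Split: [19, 15] -> [19] and [15]
    Merge: [19] + [15] -> [15, 19]
  Merge: [20, 30] + [15, 19] -> [15, 19, 20, 30]
  Split: [26, 5, 31, 16] -> [26, 5] and [31, 16]
    Split: [26, 5] -> [26] and [5]
    Merge: [26] + [5] -> [5, 26]
    Split: [31, 16] -> [31] and [16]
    Merge: [31] + [16] -> [16, 31]
  Merge: [5, 26] + [16, 31] -> [5, 16, 26, 31]
Merge: [15, 19, 20, 30] + [5, 16, 26, 31] -> [5, 15, 16, 19, 20, 26, 30, 31]

Final sorted array: [5, 15, 16, 19, 20, 26, 30, 31]

The merge sort proceeds by recursively splitting the array and merging sorted halves.
After all merges, the sorted array is [5, 15, 16, 19, 20, 26, 30, 31].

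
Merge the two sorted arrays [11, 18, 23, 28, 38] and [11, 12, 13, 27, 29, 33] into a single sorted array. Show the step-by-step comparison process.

Merging process:

Compare 11 vs 11: take 11 from left. Merged: [11]
Compare 18 vs 11: take 11 from right. Merged: [11, 11]
Compare 18 vs 12: take 12 from right. Merged: [11, 11, 12]
Compare 18 vs 13: take 13 from right. Merged: [11, 11, 12, 13]
Compare 18 vs 27: take 18 from left. Merged: [11, 11, 12, 13, 18]
Compare 23 vs 27: take 23 from left. Merged: [11, 11, 12, 13, 18, 23]
Compare 28 vs 27: take 27 from right. Merged: [11, 11, 12, 13, 18, 23, 27]
Compare 28 vs 29: take 28 from left. Merged: [11, 11, 12, 13, 18, 23, 27, 28]
Compare 38 vs 29: take 29 from right. Merged: [11, 11, 12, 13, 18, 23, 27, 28, 29]
Compare 38 vs 33: take 33 from right. Merged: [11, 11, 12, 13, 18, 23, 27, 28, 29, 33]
Append remaining from left: [38]. Merged: [11, 11, 12, 13, 18, 23, 27, 28, 29, 33, 38]

Final merged array: [11, 11, 12, 13, 18, 23, 27, 28, 29, 33, 38]
Total comparisons: 10

The merged array is [11, 11, 12, 13, 18, 23, 27, 28, 29, 33, 38], requiring 10 comparisons. The merge step runs in O(n) time where n is the total number of elements.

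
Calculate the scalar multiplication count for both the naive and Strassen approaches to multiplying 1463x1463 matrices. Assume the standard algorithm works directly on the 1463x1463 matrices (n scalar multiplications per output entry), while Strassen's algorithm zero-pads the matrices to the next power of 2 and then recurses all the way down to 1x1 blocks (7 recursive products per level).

Matrix multiplication for 1463x1463 matrices:

Strassen's algorithm requires power-of-2 dimensions. Pad 1463x1463 to 2048x2048 (next power of 2).

Standard algorithm: 1463^3 = 3131359847 multiplications
Strassen's algorithm: 7^(log2(2048)) = 7^11 = 1977326743 multiplications
Savings: 3131359847 - 1977326743 = 1154033104 multiplications

Standard: 3131359847 multiplications (1463^3). Strassen: 1977326743 multiplications (7^11, after padding to 2048x2048). Strassen reduces 8 recursive multiplications to 7 at each level.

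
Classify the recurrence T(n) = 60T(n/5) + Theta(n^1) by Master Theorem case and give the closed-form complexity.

Master Theorem for T(n) = 60T(n/5) + O(n^1):

a = 60, b = 5, c = 1
log_b(a) = log_5(60) = 2.5440

Case 1: c = 1 < log_5(60) = 2.5440
T(n) = O(n^(log_5 60))

For T(n) = 60T(n/5) + O(n^1): log_5(60) = 2.5440. This is Case 1 of the Master Theorem (c < log_b(a), work dominated by leaves), giving O(n^(log_5 60)).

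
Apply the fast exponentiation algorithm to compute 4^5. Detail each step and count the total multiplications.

Computing 4^5 by squaring (build up from 4^1; each line after the first costs one multiplication):

4^1 = 4
4^2 = (4^1)^2 = 4^2 = 16
4^4 = (4^2)^2 = 16^2 = 256
4^5 = 4 * 4^4 = 4 * 256 = 1024

Result: 1024
Multiplications needed: 3 (3 lines after 4^1)

4^5 = 1024. Using exponentiation by squaring, this requires 3 multiplications. The key idea: if the exponent is even, square the half-power; if odd, multiply by the base once.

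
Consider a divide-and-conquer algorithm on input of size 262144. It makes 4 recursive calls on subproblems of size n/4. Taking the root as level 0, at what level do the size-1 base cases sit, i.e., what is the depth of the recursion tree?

For divide and conquer with division factor 4:

Problem sizes at each level:
Level 0: 262144
Level 1: 65536
Level 2: 16384
Level 3: 4096
Level 4: 1024
Level 5: 256
Level 6: 64
Level 7: 16
Level 8: 4
Level 9: 1

The root is level 0 and the size-1 base case is level 9 (the tree spans levels 0 through 9, i.e. 10 levels counting the root), so the depth is the number of divisions: log_4(262144) = 9

The recursion tree depth is log_4(262144) = 9. At each level, the problem size is divided by 4, so it takes 9 divisions to reduce to a base case of size 1. The algorithm makes 4 recursive calls at each level.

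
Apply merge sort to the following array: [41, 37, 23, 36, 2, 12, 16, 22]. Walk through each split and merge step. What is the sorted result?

Merge sort trace:

Split: [41, 37, 23, 36, 2, 12, 16, 22] -> [41, 37, 23, 36] and [2, 12, 16, 22]
  Split: [41, 37, 23, 36] -> [41, 37] and [23, 36]
    Split: [41, 37] -> [41] and [37]
    Merge: [41] + [37] -> [37, 41]
    Split: [23, 36] -> [23] and [36]
    Merge: [23] + [36] -> [23, 36]
  Merge: [37, 41] + [23, 36] -> [23, 36, 37, 41]
  Split: [2, 12, 16, 22] -> [2, 12] and [16, 22]
    Split: [2, 12] -> [2] and [12]
    Merge: [2] + [12] -> [2, 12]
    Split: [16, 22] -> [16] and [22]
    Merge: [16] + [22] -> [16, 22]
  Merge: [2, 12] + [16, 22] -> [2, 12, 16, 22]
Merge: [23, 36, 37, 41] + [2, 12, 16, 22] -> [2, 12, 16, 22, 23, 36, 37, 41]

Final sorted array: [2, 12, 16, 22, 23, 36, 37, 41]

The merge sort proceeds by recursively splitting the array and merging sorted halves.
After all merges, the sorted array is [2, 12, 16, 22, 23, 36, 37, 41].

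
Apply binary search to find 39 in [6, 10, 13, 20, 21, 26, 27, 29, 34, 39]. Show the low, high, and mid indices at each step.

Binary search for 39 in [6, 10, 13, 20, 21, 26, 27, 29, 34, 39]:

lo=0, hi=9, mid=4, arr[mid]=21 -> 21 < 39, search right half
lo=5, hi=9, mid=7, arr[mid]=29 -> 29 < 39, search right half
lo=8, hi=9, mid=8, arr[mid]=34 -> 34 < 39, search right half
lo=9, hi=9, mid=9, arr[mid]=39 -> Found target at index 9!

Binary search finds 39 at index 9 after 4 comparisons. The search repeatedly halves the search space by comparing with the middle element.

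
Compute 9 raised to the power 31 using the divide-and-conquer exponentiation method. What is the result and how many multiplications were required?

Computing 9^31 by squaring (build up from 9^1; each line after the first costs one multiplication):

9^1 = 9
9^2 = (9^1)^2 = 9^2 = 81
9^3 = 9 * 9^2 = 9 * 81 = 729
9^6 = (9^3)^2 = 729^2 = 531441
9^7 = 9 * 9^6 = 9 * 531441 = 4782969
9^14 = (9^7)^2 = 4782969^2 = 22876792454961
9^15 = 9 * 9^14 = 9 * 22876792454961 = 205891132094649
9^30 = (9^15)^2 = 205891132094649^2 = 42391158275216203514294433201
9^31 = 9 * 9^30 = 9 * 42391158275216203514294433201 = 381520424476945831628649898809

Result: 381520424476945831628649898809
Multiplications needed: 8 (8 lines after 9^1)

9^31 = 381520424476945831628649898809. Using exponentiation by squaring, this requires 8 multiplications. The key idea: if the exponent is even, square the half-power; if odd, multiply by the base once.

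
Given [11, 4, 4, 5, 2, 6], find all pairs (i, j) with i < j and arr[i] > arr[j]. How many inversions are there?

Finding inversions in [11, 4, 4, 5, 2, 6]:

(0, 1): arr[0]=11 > arr[1]=4
(0, 2): arr[0]=11 > arr[2]=4
(0, 3): arr[0]=11 > arr[3]=5
(0, 4): arr[0]=11 > arr[4]=2
(0, 5): arr[0]=11 > arr[5]=6
(1, 4): arr[1]=4 > arr[4]=2
(2, 4): arr[2]=4 > arr[4]=2
(3, 4): arr[3]=5 > arr[4]=2

Total inversions: 8

The array has 8 inversion(s): (0,1), (0,2), (0,3), (0,4), (0,5), (1,4), (2,4), (3,4). Each pair (i,j) satisfies i < j and arr[i] > arr[j].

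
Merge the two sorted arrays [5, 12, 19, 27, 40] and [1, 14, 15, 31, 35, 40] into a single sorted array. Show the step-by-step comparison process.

Merging process:

Compare 5 vs 1: take 1 from right. Merged: [1]
Compare 5 vs 14: take 5 from left. Merged: [1, 5]
Compare 12 vs 14: take 12 from left. Merged: [1, 5, 12]
Compare 19 vs 14: take 14 from right. Merged: [1, 5, 12, 14]
Compare 19 vs 15: take 15 from right. Merged: [1, 5, 12, 14, 15]
Compare 19 vs 31: take 19 from left. Merged: [1, 5, 12, 14, 15, 19]
Compare 27 vs 31: take 27 from left. Merged: [1, 5, 12, 14, 15, 19, 27]
Compare 40 vs 31: take 31 from right. Merged: [1, 5, 12, 14, 15, 19, 27, 31]
Compare 40 vs 35: take 35 from right. Merged: [1, 5, 12, 14, 15, 19, 27, 31, 35]
Compare 40 vs 40: take 40 from left. Merged: [1, 5, 12, 14, 15, 19, 27, 31, 35, 40]
Append remaining from right: [40]. Merged: [1, 5, 12, 14, 15, 19, 27, 31, 35, 40, 40]

Final merged array: [1, 5, 12, 14, 15, 19, 27, 31, 35, 40, 40]
Total comparisons: 10

The merged array is [1, 5, 12, 14, 15, 19, 27, 31, 35, 40, 40], requiring 10 comparisons. The merge step runs in O(n) time where n is the total number of elements.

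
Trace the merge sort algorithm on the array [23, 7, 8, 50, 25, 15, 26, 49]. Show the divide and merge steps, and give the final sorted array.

Merge sort trace:

Split: [23, 7, 8, 50, 25, 15, 26, 49] -> [23, 7, 8, 50] and [25, 15, 26, 49]
  Split: [23, 7, 8, 50] -> [23, 7] and [8, 50]
    Split: [23, 7] -> [23] and [7]
    Merge: [23] + [7] -> [7, 23]
    Split: [8, 50] -> [8] and [50]
    Merge: [8] + [50] -> [8, 50]
  Merge: [7, 23] + [8, 50] -> [7, 8, 23, 50]
  Split: [25, 15, 26, 49] -> [25, 15] and [26, 49]
    Split: [25, 15] -> [25] and [15]
    Merge: [25] + [15] -> [15, 25]
    Split: [26, 49] -> [26] and [49]
    Merge: [26] + [49] -> [26, 49]
  Merge: [15, 25] + [26, 49] -> [15, 25, 26, 49]
Merge: [7, 8, 23, 50] + [15, 25, 26, 49] -> [7, 8, 15, 23, 25, 26, 49, 50]

Final sorted array: [7, 8, 15, 23, 25, 26, 49, 50]

The merge sort proceeds by recursively splitting the array and merging sorted halves.
After all merges, the sorted array is [7, 8, 15, 23, 25, 26, 49, 50].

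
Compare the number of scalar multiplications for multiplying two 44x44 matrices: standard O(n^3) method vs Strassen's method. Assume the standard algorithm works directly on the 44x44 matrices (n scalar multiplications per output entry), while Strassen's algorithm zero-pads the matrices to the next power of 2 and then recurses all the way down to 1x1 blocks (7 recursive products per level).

Matrix multiplication for 44x44 matrices:

Strassen's algorithm requires power-of-2 dimensions. Pad 44x44 to 64x64 (next power of 2).

Standard algorithm: 44^3 = 85184 multiplications
Strassen's algorithm: 7^(log2(64)) = 7^6 = 117649 multiplications
Difference: 85184 - 117649 = -32465 (Strassen uses MORE here due to padding overhead — for small or just-over-power-of-2 n, padding can outweigh the per-level savings)

Standard: 85184 multiplications (44^3). Strassen: 117649 multiplications (7^6, after padding to 64x64). Strassen reduces 8 recursive multiplications to 7 at each level.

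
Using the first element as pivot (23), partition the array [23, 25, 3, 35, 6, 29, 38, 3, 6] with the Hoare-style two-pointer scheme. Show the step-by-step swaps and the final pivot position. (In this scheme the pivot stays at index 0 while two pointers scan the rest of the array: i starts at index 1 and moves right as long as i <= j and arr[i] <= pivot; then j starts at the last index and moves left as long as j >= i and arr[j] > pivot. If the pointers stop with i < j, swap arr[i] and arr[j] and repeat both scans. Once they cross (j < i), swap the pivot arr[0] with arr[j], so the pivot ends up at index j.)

Hoare-style two-pointer partition with pivot = 23:

Initial array: [23, 25, 3, 35, 6, 29, 38, 3, 6]

Pointers start at i = 1, j = 8.
i stops at index 1 (arr[1]=25 > 23), j stops at index 8 (arr[8]=6 <= 23): swap arr[1] and arr[8], array becomes [23, 6, 3, 35, 6, 29, 38, 3, 25]
i stops at index 3 (arr[3]=35 > 23), j stops at index 7 (arr[7]=3 <= 23): swap arr[3] and arr[7], array becomes [23, 6, 3, 3, 6, 29, 38, 35, 25]
i ends at 5, j ends at 4: the pointers have crossed (j < i), so scanning stops.

Swap pivot arr[0] with arr[4] to place pivot at position 4: [6, 6, 3, 3, 23, 29, 38, 35, 25]
Pivot position: 4

After partitioning with pivot 23, the array becomes [6, 6, 3, 3, 23, 29, 38, 35, 25]. The pivot is placed at index 4. All elements to the left of the pivot are <= 23, and all elements to the right are > 23.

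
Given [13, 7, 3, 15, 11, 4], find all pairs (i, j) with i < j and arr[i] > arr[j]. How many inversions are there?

Finding inversions in [13, 7, 3, 15, 11, 4]:

(0, 1): arr[0]=13 > arr[1]=7
(0, 2): arr[0]=13 > arr[2]=3
(0, 4): arr[0]=13 > arr[4]=11
(0, 5): arr[0]=13 > arr[5]=4
(1, 2): arr[1]=7 > arr[2]=3
(1, 5): arr[1]=7 > arr[5]=4
(3, 4): arr[3]=15 > arr[4]=11
(3, 5): arr[3]=15 > arr[5]=4
(4, 5): arr[4]=11 > arr[5]=4

Total inversions: 9

The array has 9 inversion(s): (0,1), (0,2), (0,4), (0,5), (1,2), (1,5), (3,4), (3,5), (4,5). Each pair (i,j) satisfies i < j and arr[i] > arr[j].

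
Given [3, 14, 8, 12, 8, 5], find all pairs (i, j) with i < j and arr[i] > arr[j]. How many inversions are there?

Finding inversions in [3, 14, 8, 12, 8, 5]:

(1, 2): arr[1]=14 > arr[2]=8
(1, 3): arr[1]=14 > arr[3]=12
(1, 4): arr[1]=14 > arr[4]=8
(1, 5): arr[1]=14 > arr[5]=5
(2, 5): arr[2]=8 > arr[5]=5
(3, 4): arr[3]=12 > arr[4]=8
(3, 5): arr[3]=12 > arr[5]=5
(4, 5): arr[4]=8 > arr[5]=5

Total inversions: 8

The array has 8 inversion(s): (1,2), (1,3), (1,4), (1,5), (2,5), (3,4), (3,5), (4,5). Each pair (i,j) satisfies i < j and arr[i] > arr[j].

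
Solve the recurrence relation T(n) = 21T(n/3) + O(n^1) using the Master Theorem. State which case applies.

Master Theorem for T(n) = 21T(n/3) + O(n^1):

a = 21, b = 3, c = 1
log_b(a) = log_3(21) = 2.7712

Case 1: c = 1 < log_3(21) = 2.7712
T(n) = O(n^(log_3 21))

For T(n) = 21T(n/3) + O(n^1): log_3(21) = 2.7712. This is Case 1 of the Master Theorem (c < log_b(a), work dominated by leaves), giving O(n^(log_3 21)).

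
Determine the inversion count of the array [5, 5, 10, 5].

Finding inversions in [5, 5, 10, 5]:

(2, 3): arr[2]=10 > arr[3]=5

Total inversions: 1

The array has 1 inversion(s): (2,3). Each pair (i,j) satisfies i < j and arr[i] > arr[j].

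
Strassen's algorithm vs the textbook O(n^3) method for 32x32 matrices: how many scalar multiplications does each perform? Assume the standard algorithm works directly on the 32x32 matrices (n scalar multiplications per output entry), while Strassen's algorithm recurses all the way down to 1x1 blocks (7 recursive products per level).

Matrix multiplication for 32x32 matrices:

Standard algorithm: 32^3 = 32768 multiplications
Strassen's algorithm: 7^(log2(32)) = 7^5 = 16807 multiplications
Savings: 32768 - 16807 = 15961 multiplications

Standard: 32768 multiplications (32^3). Strassen: 16807 multiplications (7^5). Strassen reduces 8 recursive multiplications to 7 at each level.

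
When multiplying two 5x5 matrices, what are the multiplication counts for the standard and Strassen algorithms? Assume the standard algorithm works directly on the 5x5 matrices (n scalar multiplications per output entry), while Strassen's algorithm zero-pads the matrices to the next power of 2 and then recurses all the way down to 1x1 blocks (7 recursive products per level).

Matrix multiplication for 5x5 matrices:

Strassen's algorithm requires power-of-2 dimensions. Pad 5x5 to 8x8 (next power of 2).

Standard algorithm: 5^3 = 125 multiplications
Strassen's algorithm: 7^(log2(8)) = 7^3 = 343 multiplications
Difference: 125 - 343 = -218 (Strassen uses MORE here due to padding overhead — for small or just-over-power-of-2 n, padding can outweigh the per-level savings)

Standard: 125 multiplications (5^3). Strassen: 343 multiplications (7^3, after padding to 8x8). Strassen reduces 8 recursive multiplications to 7 at each level.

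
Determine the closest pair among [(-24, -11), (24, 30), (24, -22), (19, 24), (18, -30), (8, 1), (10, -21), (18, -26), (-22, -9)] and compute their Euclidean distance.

Computing all pairwise distances among 9 points:

d((-24, -11), (24, 30)) = 63.1269
d((-24, -11), (24, -22)) = 49.2443
d((-24, -11), (19, 24)) = 55.4437
d((-24, -11), (18, -30)) = 46.0977
d((-24, -11), (8, 1)) = 34.176
d((-24, -11), (10, -21)) = 35.4401
d((-24, -11), (18, -26)) = 44.5982
d((-24, -11), (-22, -9)) = 2.8284 <-- minimum
d((24, 30), (24, -22)) = 52.0
d((24, 30), (19, 24)) = 7.8102
d((24, 30), (18, -30)) = 60.2993
d((24, 30), (8, 1)) = 33.121
d((24, 30), (10, -21)) = 52.8867
d((24, 30), (18, -26)) = 56.3205
d((24, 30), (-22, -9)) = 60.3075
d((24, -22), (19, 24)) = 46.2709
d((24, -22), (18, -30)) = 10.0
d((24, -22), (8, 1)) = 28.0179
d((24, -22), (10, -21)) = 14.0357
d((24, -22), (18, -26)) = 7.2111
d((24, -22), (-22, -9)) = 47.8017
d((19, 24), (18, -30)) = 54.0093
d((19, 24), (8, 1)) = 25.4951
d((19, 24), (10, -21)) = 45.8912
d((19, 24), (18, -26)) = 50.01
d((19, 24), (-22, -9)) = 52.6308
d((18, -30), (8, 1)) = 32.573
d((18, -30), (10, -21)) = 12.0416
d((18, -30), (18, -26)) = 4.0
d((18, -30), (-22, -9)) = 45.1774
d((8, 1), (10, -21)) = 22.0907
d((8, 1), (18, -26)) = 28.7924
d((8, 1), (-22, -9)) = 31.6228
d((10, -21), (18, -26)) = 9.434
d((10, -21), (-22, -9)) = 34.176
d((18, -26), (-22, -9)) = 43.4626

Closest pair: (-24, -11) and (-22, -9) with distance 2.8284

The closest pair is (-24, -11) and (-22, -9) with Euclidean distance 2.8284. For 9 points, brute-force pairwise comparison is shown above. For large n, the divide-and-conquer algorithm (sort by x, recurse on halves, check the dividing strip) achieves O(n log n).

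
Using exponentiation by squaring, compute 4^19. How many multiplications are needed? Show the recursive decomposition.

Computing 4^19 by squaring (build up from 4^1; each line after the first costs one multiplication):

4^1 = 4
4^2 = (4^1)^2 = 4^2 = 16
4^4 = (4^2)^2 = 16^2 = 256
4^8 = (4^4)^2 = 256^2 = 65536
4^9 = 4 * 4^8 = 4 * 65536 = 262144
4^18 = (4^9)^2 = 262144^2 = 68719476736
4^19 = 4 * 4^18 = 4 * 68719476736 = 274877906944

Result: 274877906944
Multiplications needed: 6 (6 lines after 4^1)

4^19 = 274877906944. Using exponentiation by squaring, this requires 6 multiplications. The key idea: if the exponent is even, square the half-power; if odd, multiply by the base once.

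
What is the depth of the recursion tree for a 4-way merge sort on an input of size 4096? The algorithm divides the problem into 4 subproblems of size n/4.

For divide and conquer with division factor 4:

Problem sizes at each level:
Level 0: 4096
Level 1: 1024
Level 2: 256
Level 3: 64
Level 4: 16
Level 5: 4
Level 6: 1

The root is level 0 and the size-1 base case is level 6 (the tree spans levels 0 through 6, i.e. 7 levels counting the root), so the depth is the number of divisions: log_4(4096) = 6

The recursion tree depth is log_4(4096) = 6. At each level, the problem size is divided by 4, so it takes 6 divisions to reduce to a base case of size 1. The algorithm makes 4 recursive calls at each level.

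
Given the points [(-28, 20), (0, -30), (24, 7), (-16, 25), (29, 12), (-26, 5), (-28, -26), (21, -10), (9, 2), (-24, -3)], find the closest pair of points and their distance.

Computing all pairwise distances among 10 points:

d((-28, 20), (0, -30)) = 57.3062
d((-28, 20), (24, 7)) = 53.6004
d((-28, 20), (-16, 25)) = 13.0
d((-28, 20), (29, 12)) = 57.5587
d((-28, 20), (-26, 5)) = 15.1327
d((-28, 20), (-28, -26)) = 46.0
d((-28, 20), (21, -10)) = 57.4543
d((-28, 20), (9, 2)) = 41.1461
d((-28, 20), (-24, -3)) = 23.3452
d((0, -30), (24, 7)) = 44.1022
d((0, -30), (-16, 25)) = 57.28
d((0, -30), (29, 12)) = 51.0392
d((0, -30), (-26, 5)) = 43.6005
d((0, -30), (-28, -26)) = 28.2843
d((0, -30), (21, -10)) = 29.0
d((0, -30), (9, 2)) = 33.2415
d((0, -30), (-24, -3)) = 36.1248
d((24, 7), (-16, 25)) = 43.8634
d((24, 7), (29, 12)) = 7.0711 <-- minimum
d((24, 7), (-26, 5)) = 50.04
d((24, 7), (-28, -26)) = 61.5873
d((24, 7), (21, -10)) = 17.2627
d((24, 7), (9, 2)) = 15.8114
d((24, 7), (-24, -3)) = 49.0306
d((-16, 25), (29, 12)) = 46.8402
d((-16, 25), (-26, 5)) = 22.3607
d((-16, 25), (-28, -26)) = 52.3927
d((-16, 25), (21, -10)) = 50.9313
d((-16, 25), (9, 2)) = 33.9706
d((-16, 25), (-24, -3)) = 29.1204
d((29, 12), (-26, 5)) = 55.4437
d((29, 12), (-28, -26)) = 68.5055
d((29, 12), (21, -10)) = 23.4094
d((29, 12), (9, 2)) = 22.3607
d((29, 12), (-24, -3)) = 55.0818
d((-26, 5), (-28, -26)) = 31.0644
d((-26, 5), (21, -10)) = 49.3356
d((-26, 5), (9, 2)) = 35.1283
d((-26, 5), (-24, -3)) = 8.2462
d((-28, -26), (21, -10)) = 51.5461
d((-28, -26), (9, 2)) = 46.4004
d((-28, -26), (-24, -3)) = 23.3452
d((21, -10), (9, 2)) = 16.9706
d((21, -10), (-24, -3)) = 45.5412
d((9, 2), (-24, -3)) = 33.3766

Closest pair: (24, 7) and (29, 12) with distance 7.0711

The closest pair is (24, 7) and (29, 12) with Euclidean distance 7.0711. For 10 points, brute-force pairwise comparison is shown above. For large n, the divide-and-conquer algorithm (sort by x, recurse on halves, check the dividing strip) achieves O(n log n).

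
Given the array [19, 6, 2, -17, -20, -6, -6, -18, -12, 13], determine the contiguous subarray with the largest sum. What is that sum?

Using Kadane's algorithm on [19, 6, 2, -17, -20, -6, -6, -18, -12, 13]:

Scanning through the array:
Position 1 (value 6): max_ending_here = 25, max_so_far = 25
Position 2 (value 2): max_ending_here = 27, max_so_far = 27
Position 3 (value -17): max_ending_here = 10, max_so_far = 27
Position 4 (value -20): max_ending_here = -10, max_so_far = 27
Position 5 (value -6): max_ending_here = -6, max_so_far = 27
Position 6 (value -6): max_ending_here = -6, max_so_far = 27
Position 7 (value -18): max_ending_here = -18, max_so_far = 27
Position 8 (value -12): max_ending_here = -12, max_so_far = 27
Position 9 (value 13): max_ending_here = 13, max_so_far = 27

Maximum subarray: [19, 6, 2]
Maximum sum: 27

The maximum subarray is [19, 6, 2] with sum 27. This subarray runs from index 0 to index 2.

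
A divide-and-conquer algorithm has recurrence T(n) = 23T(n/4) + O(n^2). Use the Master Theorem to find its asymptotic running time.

Master Theorem for T(n) = 23T(n/4) + O(n^2):

a = 23, b = 4, c = 2
log_b(a) = log_4(23) = 2.2618

Case 1: c = 2 < log_4(23) = 2.2618
T(n) = O(n^(log_4 23))

For T(n) = 23T(n/4) + O(n^2): log_4(23) = 2.2618. This is Case 1 of the Master Theorem (c < log_b(a), work dominated by leaves), giving O(n^(log_4 23)).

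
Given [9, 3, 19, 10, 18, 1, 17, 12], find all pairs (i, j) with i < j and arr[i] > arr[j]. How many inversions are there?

Finding inversions in [9, 3, 19, 10, 18, 1, 17, 12]:

(0, 1): arr[0]=9 > arr[1]=3
(0, 5): arr[0]=9 > arr[5]=1
(1, 5): arr[1]=3 > arr[5]=1
(2, 3): arr[2]=19 > arr[3]=10
(2, 4): arr[2]=19 > arr[4]=18
(2, 5): arr[2]=19 > arr[5]=1
(2, 6): arr[2]=19 > arr[6]=17
(2, 7): arr[2]=19 > arr[7]=12
(3, 5): arr[3]=10 > arr[5]=1
(4, 5): arr[4]=18 > arr[5]=1
(4, 6): arr[4]=18 > arr[6]=17
(4, 7): arr[4]=18 > arr[7]=12
(6, 7): arr[6]=17 > arr[7]=12

Total inversions: 13

The array has 13 inversion(s): (0,1), (0,5), (1,5), (2,3), (2,4), (2,5), (2,6), (2,7), (3,5), (4,5), (4,6), (4,7), (6,7). Each pair (i,j) satisfies i < j and arr[i] > arr[j].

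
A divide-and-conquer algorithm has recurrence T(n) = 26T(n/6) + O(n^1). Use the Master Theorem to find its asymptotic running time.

Master Theorem for T(n) = 26T(n/6) + O(n^1):

a = 26, b = 6, c = 1
log_b(a) = log_6(26) = 1.8184

Case 1: c = 1 < log_6(26) = 1.8184
T(n) = O(n^(log_6 26))

For T(n) = 26T(n/6) + O(n^1): log_6(26) = 1.8184. This is Case 1 of the Master Theorem (c < log_b(a), work dominated by leaves), giving O(n^(log_6 26)).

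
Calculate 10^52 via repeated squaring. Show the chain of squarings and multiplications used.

Computing 10^52 by squaring (build up from 10^1; each line after the first costs one multiplication):

10^1 = 10
10^2 = (10^1)^2 = 10^2 = 100
10^3 = 10 * 10^2 = 10 * 100 = 1000
10^6 = (10^3)^2 = 1000^2 = 1000000
10^12 = (10^6)^2 = 1000000^2 = 1000000000000
10^13 = 10 * 10^12 = 10 * 1000000000000 = 10000000000000
10^26 = (10^13)^2 = 10000000000000^2 = 100000000000000000000000000
10^52 = (10^26)^2 = 100000000000000000000000000^2 = 10000000000000000000000000000000000000000000000000000

Result: 10000000000000000000000000000000000000000000000000000
Multiplications needed: 7 (7 lines after 10^1)

10^52 = 10000000000000000000000000000000000000000000000000000. Using exponentiation by squaring, this requires 7 multiplications. The key idea: if the exponent is even, square the half-power; if odd, multiply by the base once.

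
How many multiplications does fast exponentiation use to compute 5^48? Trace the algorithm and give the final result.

Computing 5^48 by squaring (build up from 5^1; each line after the first costs one multiplication):

5^1 = 5
5^2 = (5^1)^2 = 5^2 = 25
5^3 = 5 * 5^2 = 5 * 25 = 125
5^6 = (5^3)^2 = 125^2 = 15625
5^12 = (5^6)^2 = 15625^2 = 244140625
5^24 = (5^12)^2 = 244140625^2 = 59604644775390625
5^48 = (5^24)^2 = 59604644775390625^2 = 3552713678800500929355621337890625

Result: 3552713678800500929355621337890625
Multiplications needed: 6 (6 lines after 5^1)

5^48 = 3552713678800500929355621337890625. Using exponentiation by squaring, this requires 6 multiplications. The key idea: if the exponent is even, square the half-power; if odd, multiply by the base once.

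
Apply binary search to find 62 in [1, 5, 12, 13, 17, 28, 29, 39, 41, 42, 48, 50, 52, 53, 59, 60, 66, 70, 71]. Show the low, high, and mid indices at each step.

Binary search for 62 in [1, 5, 12, 13, 17, 28, 29, 39, 41, 42, 48, 50, 52, 53, 59, 60, 66, 70, 71]:

lo=0, hi=18, mid=9, arr[mid]=42 -> 42 < 62, search right half
lo=10, hi=18, mid=14, arr[mid]=59 -> 59 < 62, search right half
lo=15, hi=18, mid=16, arr[mid]=66 -> 66 > 62, search left half
lo=15, hi=15, mid=15, arr[mid]=60 -> 60 < 62, search right half
lo=16 > hi=15, target 62 not found

Binary search determines that 62 is not in the array after 4 comparisons. The search space was exhausted without finding the target.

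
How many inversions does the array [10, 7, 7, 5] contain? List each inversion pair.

Finding inversions in [10, 7, 7, 5]:

(0, 1): arr[0]=10 > arr[1]=7
(0, 2): arr[0]=10 > arr[2]=7
(0, 3): arr[0]=10 > arr[3]=5
(1, 3): arr[1]=7 > arr[3]=5
(2, 3): arr[2]=7 > arr[3]=5

Total inversions: 5

The array has 5 inversion(s): (0,1), (0,2), (0,3), (1,3), (2,3). Each pair (i,j) satisfies i < j and arr[i] > arr[j].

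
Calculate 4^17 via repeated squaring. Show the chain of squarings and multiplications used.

Computing 4^17 by squaring (build up from 4^1; each line after the first costs one multiplication):

4^1 = 4
4^2 = (4^1)^2 = 4^2 = 16
4^4 = (4^2)^2 = 16^2 = 256
4^8 = (4^4)^2 = 256^2 = 65536
4^16 = (4^8)^2 = 65536^2 = 4294967296
4^17 = 4 * 4^16 = 4 * 4294967296 = 17179869184

Result: 17179869184
Multiplications needed: 5 (5 lines after 4^1)

4^17 = 17179869184. Using exponentiation by squaring, this requires 5 multiplications. The key idea: if the exponent is even, square the half-power; if odd, multiply by the base once.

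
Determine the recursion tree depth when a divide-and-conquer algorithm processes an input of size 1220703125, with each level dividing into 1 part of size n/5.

For divide and conquer with division factor 5:

Problem sizes at each level:
Level 0: 1220703125
Level 1: 244140625
Level 2: 48828125
Level 3: 9765625
Level 4: 1953125
Level 5: 390625
Level 6: 78125
Level 7: 15625
Level 8: 3125
Level 9: 625
Level 10: 125
Level 11: 25
Level 12: 5
Level 13: 1

The root is level 0 and the size-1 base case is level 13 (the tree spans levels 0 through 13, i.e. 14 levels counting the root), so the depth is the number of divisions: log_5(1220703125) = 13

The recursion tree depth is log_5(1220703125) = 13. At each level, the problem size is divided by 5, so it takes 13 divisions to reduce to a base case of size 1. The algorithm makes 1 recursive call at each level.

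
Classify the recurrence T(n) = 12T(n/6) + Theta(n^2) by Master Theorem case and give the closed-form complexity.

Master Theorem for T(n) = 12T(n/6) + O(n^2):

a = 12, b = 6, c = 2
log_b(a) = log_6(12) = 1.3869

Case 3: c = 2 > log_6(12) = 1.3869
T(n) = O(n^2) = O(n^2)

For T(n) = 12T(n/6) + O(n^2): log_6(12) = 1.3869. This is Case 3 of the Master Theorem (c > log_b(a), work dominated by root), giving O(n^2).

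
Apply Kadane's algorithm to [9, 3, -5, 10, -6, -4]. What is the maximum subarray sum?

Using Kadane's algorithm on [9, 3, -5, 10, -6, -4]:

Scanning through the array:
Position 1 (value 3): max_ending_here = 12, max_so_far = 12
Position 2 (value -5): max_ending_here = 7, max_so_far = 12
Position 3 (value 10): max_ending_here = 17, max_so_far = 17
Position 4 (value -6): max_ending_here = 11, max_so_far = 17
Position 5 (value -4): max_ending_here = 7, max_so_far = 17

Maximum subarray: [9, 3, -5, 10]
Maximum sum: 17

The maximum subarray is [9, 3, -5, 10] with sum 17. This subarray runs from index 0 to index 3.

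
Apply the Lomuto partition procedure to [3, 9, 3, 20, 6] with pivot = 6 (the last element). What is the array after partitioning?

Lomuto partition with pivot = 6:

Initial array: [3, 9, 3, 20, 6]

arr[0]=3 <= 6: swap with position 0, array becomes [3, 9, 3, 20, 6]
arr[1]=9 > 6: no swap
arr[2]=3 <= 6: swap with position 1, array becomes [3, 3, 9, 20, 6]
arr[3]=20 > 6: no swap

Place pivot at position 2: [3, 3, 6, 20, 9]
Pivot position: 2

After partitioning with pivot 6, the array becomes [3, 3, 6, 20, 9]. The pivot is placed at index 2. All elements to the left of the pivot are <= 6, and all elements to the right are > 6.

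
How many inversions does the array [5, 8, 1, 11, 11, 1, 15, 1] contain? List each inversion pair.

Finding inversions in [5, 8, 1, 11, 11, 1, 15, 1]:

(0, 2): arr[0]=5 > arr[2]=1
(0, 5): arr[0]=5 > arr[5]=1
(0, 7): arr[0]=5 > arr[7]=1
(1, 2): arr[1]=8 > arr[2]=1
(1, 5): arr[1]=8 > arr[5]=1
(1, 7): arr[1]=8 > arr[7]=1
(3, 5): arr[3]=11 > arr[5]=1
(3, 7): arr[3]=11 > arr[7]=1
(4, 5): arr[4]=11 > arr[5]=1
(4, 7): arr[4]=11 > arr[7]=1
(6, 7): arr[6]=15 > arr[7]=1

Total inversions: 11

The array has 11 inversion(s): (0,2), (0,5), (0,7), (1,2), (1,5), (1,7), (3,5), (3,7), (4,5), (4,7), (6,7). Each pair (i,j) satisfies i < j and arr[i] > arr[j].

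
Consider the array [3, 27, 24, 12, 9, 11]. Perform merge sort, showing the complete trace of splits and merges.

Merge sort trace:

Split: [3, 27, 24, 12, 9, 11] -> [3, 27, 24] and [12, 9, 11]
  Split: [3, 27, 24] -> [3] and [27, 24]
    Split: [27, 24] -> [27] and [24]
    Merge: [27] + [24] -> [24, 27]
  Merge: [3] + [24, 27] -> [3, 24, 27]
  Split: [12, 9, 11] -> [12] and [9, 11]
    Split: [9, 11] -> [9] and [11]
    Merge: [9] + [11] -> [9, 11]
  Merge: [12] + [9, 11] -> [9, 11, 12]
Merge: [3, 24, 27] + [9, 11, 12] -> [3, 9, 11, 12, 24, 27]

Final sorted array: [3, 9, 11, 12, 24, 27]

The merge sort proceeds by recursively splitting the array and merging sorted halves.
After all merges, the sorted array is [3, 9, 11, 12, 24, 27].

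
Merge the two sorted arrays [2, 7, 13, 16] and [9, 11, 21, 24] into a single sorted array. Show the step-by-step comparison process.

Merging process:

Compare 2 vs 9: take 2 from left. Merged: [2]
Compare 7 vs 9: take 7 from left. Merged: [2, 7]
Compare 13 vs 9: take 9 from right. Merged: [2, 7, 9]
Compare 13 vs 11: take 11 from right. Merged: [2, 7, 9, 11]
Compare 13 vs 21: take 13 from left. Merged: [2, 7, 9, 11, 13]
Compare 16 vs 21: take 16 from left. Merged: [2, 7, 9, 11, 13, 16]
Append remaining from right: [21, 24]. Merged: [2, 7, 9, 11, 13, 16, 21, 24]

Final merged array: [2, 7, 9, 11, 13, 16, 21, 24]
Total comparisons: 6

The merged array is [2, 7, 9, 11, 13, 16, 21, 24], requiring 6 comparisons. The merge step runs in O(n) time where n is the total number of elements.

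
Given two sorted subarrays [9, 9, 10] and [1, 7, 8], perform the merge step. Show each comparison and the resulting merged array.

Merging process:

Compare 9 vs 1: take 1 from right. Merged: [1]
Compare 9 vs 7: take 7 from right. Merged: [1, 7]
Compare 9 vs 8: take 8 from right. Merged: [1, 7, 8]
Append remaining from left: [9, 9, 10]. Merged: [1, 7, 8, 9, 9, 10]

Final merged array: [1, 7, 8, 9, 9, 10]
Total comparisons: 3

The merged array is [1, 7, 8, 9, 9, 10], requiring 3 comparisons. The merge step runs in O(n) time where n is the total number of elements.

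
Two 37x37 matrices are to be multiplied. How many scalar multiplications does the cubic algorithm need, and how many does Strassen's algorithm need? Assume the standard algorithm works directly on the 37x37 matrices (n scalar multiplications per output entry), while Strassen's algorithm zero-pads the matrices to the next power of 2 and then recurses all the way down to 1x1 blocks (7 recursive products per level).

Matrix multiplication for 37x37 matrices:

Strassen's algorithm requires power-of-2 dimensions. Pad 37x37 to 64x64 (next power of 2).

Standard algorithm: 37^3 = 50653 multiplications
Strassen's algorithm: 7^(log2(64)) = 7^6 = 117649 multiplications
Difference: 50653 - 117649 = -66996 (Strassen uses MORE here due to padding overhead — for small or just-over-power-of-2 n, padding can outweigh the per-level savings)

Standard: 50653 multiplications (37^3). Strassen: 117649 multiplications (7^6, after padding to 64x64). Strassen reduces 8 recursive multiplications to 7 at each level.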